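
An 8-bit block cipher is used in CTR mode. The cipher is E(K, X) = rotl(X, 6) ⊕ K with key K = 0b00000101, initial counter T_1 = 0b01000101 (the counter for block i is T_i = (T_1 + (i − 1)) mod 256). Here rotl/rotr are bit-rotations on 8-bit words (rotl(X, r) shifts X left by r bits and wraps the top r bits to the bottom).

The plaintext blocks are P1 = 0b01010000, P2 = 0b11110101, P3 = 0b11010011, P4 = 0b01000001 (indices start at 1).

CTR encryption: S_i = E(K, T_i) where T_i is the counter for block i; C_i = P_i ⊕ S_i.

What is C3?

C3 = 0b00000111

C1: T = 0b01000101, S = E(K, T) = 0b01010100; 0b01010000 ⊕ 0b01010100 = 0b00000100.
C2: T = 0b01000110, S = E(K, T) = 0b10010100; 0b11110101 ⊕ 0b10010100 = 0b01100001.
C3: T = 0b01000111, S = E(K, T) = 0b11010100; 0b11010011 ⊕ 0b11010100 = 0b00000111.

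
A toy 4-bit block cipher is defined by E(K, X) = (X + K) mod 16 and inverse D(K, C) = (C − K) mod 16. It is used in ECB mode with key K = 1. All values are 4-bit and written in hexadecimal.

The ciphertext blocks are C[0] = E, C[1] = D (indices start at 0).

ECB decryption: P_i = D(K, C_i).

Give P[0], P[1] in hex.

P[0]: D(K, E) = D.
P[1]: D(K, D) = C.

P[0] = D, P[1] = C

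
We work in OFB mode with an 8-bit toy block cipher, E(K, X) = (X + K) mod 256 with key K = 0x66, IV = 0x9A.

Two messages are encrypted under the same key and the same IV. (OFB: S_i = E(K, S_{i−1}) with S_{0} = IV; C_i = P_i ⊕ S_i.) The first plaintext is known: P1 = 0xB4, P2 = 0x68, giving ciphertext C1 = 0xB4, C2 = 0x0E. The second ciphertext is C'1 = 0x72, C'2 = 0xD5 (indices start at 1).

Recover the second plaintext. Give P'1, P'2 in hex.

In OFB with a reused IV, both messages share the same keystream S_i, so C_i ⊕ C'_i = P_i ⊕ P'_i and thus P'_i = P_i ⊕ C_i ⊕ C'_i.
P'1: 0xB4 ⊕ 0xB4 ⊕ 0x72 = 0x72.
P'2: 0x68 ⊕ 0x0E ⊕ 0xD5 = 0xB3.

P'1 = 0x72, P'2 = 0xB3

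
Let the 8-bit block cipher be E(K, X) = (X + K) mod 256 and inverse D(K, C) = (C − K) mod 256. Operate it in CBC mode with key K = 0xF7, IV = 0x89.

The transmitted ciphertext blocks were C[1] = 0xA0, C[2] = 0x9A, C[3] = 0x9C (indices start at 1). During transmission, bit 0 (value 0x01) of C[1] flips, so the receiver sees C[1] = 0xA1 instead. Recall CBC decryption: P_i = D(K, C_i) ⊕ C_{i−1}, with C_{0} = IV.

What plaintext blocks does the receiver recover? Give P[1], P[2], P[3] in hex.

Only C[1] changed, to 0xA1. In CBC, a change in C_i garbles P_i and flips the same bit in P_{i+1}. Decrypting the received ciphertext:
P[1]: D(K, 0xA1) = 0xAA; 0xAA ⊕ 0x89 = 0x23.
P[2]: D(K, 0x9A) = 0xA3; 0xA3 ⊕ 0xA1 = 0x02.
P[3]: D(K, 0x9C) = 0xA5; 0xA5 ⊕ 0x9A = 0x3F.
Blocks that differ from the original plaintext: P[1], P[2].

P[1] = 0x23, P[2] = 0x02, P[3] = 0x3F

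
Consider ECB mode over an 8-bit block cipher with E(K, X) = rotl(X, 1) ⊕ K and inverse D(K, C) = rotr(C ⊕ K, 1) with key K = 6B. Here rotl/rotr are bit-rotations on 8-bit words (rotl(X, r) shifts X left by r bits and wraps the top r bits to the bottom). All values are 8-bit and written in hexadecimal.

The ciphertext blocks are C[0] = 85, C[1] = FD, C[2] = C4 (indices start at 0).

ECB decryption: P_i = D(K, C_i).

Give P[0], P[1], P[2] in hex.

P[0]: D(K, 85) = 77.
P[1]: D(K, FD) = 4B.
P[2]: D(K, C4) = D7.

P[0] = 77, P[1] = 4B, P[2] = D7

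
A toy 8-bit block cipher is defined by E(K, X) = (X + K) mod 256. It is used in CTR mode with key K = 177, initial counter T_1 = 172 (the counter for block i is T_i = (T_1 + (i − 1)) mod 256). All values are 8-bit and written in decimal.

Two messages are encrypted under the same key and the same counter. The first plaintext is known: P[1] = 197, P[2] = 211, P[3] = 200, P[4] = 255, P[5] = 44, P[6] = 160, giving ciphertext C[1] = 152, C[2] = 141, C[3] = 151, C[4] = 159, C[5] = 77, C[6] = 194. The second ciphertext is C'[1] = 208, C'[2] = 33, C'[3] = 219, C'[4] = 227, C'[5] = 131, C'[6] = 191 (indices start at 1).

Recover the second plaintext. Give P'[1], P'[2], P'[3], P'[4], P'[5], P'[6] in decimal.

P'[1] = 141, P'[2] = 127, P'[3] = 132, P'[4] = 131, P'[5] = 226, P'[6] = 221

In CTR with a reused counter, both messages share the same keystream S_i, so C_i ⊕ C'_i = P_i ⊕ P'_i and thus P'_i = P_i ⊕ C_i ⊕ C'_i.
P'[1]: 197 ⊕ 152 ⊕ 208 = 141.
P'[2]: 211 ⊕ 141 ⊕ 33 = 127.
P'[3]: 200 ⊕ 151 ⊕ 219 = 132.
P'[4]: 255 ⊕ 159 ⊕ 227 = 131.
P'[5]: 44 ⊕ 77 ⊕ 131 = 226.
P'[6]: 160 ⊕ 194 ⊕ 191 = 221.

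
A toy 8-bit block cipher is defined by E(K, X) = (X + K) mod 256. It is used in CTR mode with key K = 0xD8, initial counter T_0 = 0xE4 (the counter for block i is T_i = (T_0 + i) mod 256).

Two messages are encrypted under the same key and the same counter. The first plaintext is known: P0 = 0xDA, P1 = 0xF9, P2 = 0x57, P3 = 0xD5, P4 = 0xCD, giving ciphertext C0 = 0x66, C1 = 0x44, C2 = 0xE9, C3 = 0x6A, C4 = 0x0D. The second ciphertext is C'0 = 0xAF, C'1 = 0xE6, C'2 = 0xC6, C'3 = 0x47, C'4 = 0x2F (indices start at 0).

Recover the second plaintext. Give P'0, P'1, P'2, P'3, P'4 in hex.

In CTR with a reused counter, both messages share the same keystream S_i, so C_i ⊕ C'_i = P_i ⊕ P'_i and thus P'_i = P_i ⊕ C_i ⊕ C'_i.
P'0: 0xDA ⊕ 0x66 ⊕ 0xAF = 0x13.
P'1: 0xF9 ⊕ 0x44 ⊕ 0xE6 = 0x5B.
P'2: 0x57 ⊕ 0xE9 ⊕ 0xC6 = 0x78.
P'3: 0xD5 ⊕ 0x6A ⊕ 0x47 = 0xF8.
P'4: 0xCD ⊕ 0x0D ⊕ 0x2F = 0xEF.

P'0 = 0x13, P'1 = 0x5B, P'2 = 0x78, P'3 = 0xF8, P'4 = 0xEF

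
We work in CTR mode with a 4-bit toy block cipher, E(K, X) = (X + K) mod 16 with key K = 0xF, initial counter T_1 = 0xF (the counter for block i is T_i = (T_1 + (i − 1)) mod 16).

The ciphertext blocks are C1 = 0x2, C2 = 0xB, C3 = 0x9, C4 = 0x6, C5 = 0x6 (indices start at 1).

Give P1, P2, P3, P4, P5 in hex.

CTR decryption: S_i = E(K, T_i) where T_i is the counter for block i; P_i = C_i ⊕ S_i.
P1: T = 0xF, S = E(K, T) = 0xE; 0x2 ⊕ 0xE = 0xC.
P2: T = 0x0, S = E(K, T) = 0xF; 0xB ⊕ 0xF = 0x4.
P3: T = 0x1, S = E(K, T) = 0x0; 0x9 ⊕ 0x0 = 0x9.
P4: T = 0x2, S = E(K, T) = 0x1; 0x6 ⊕ 0x1 = 0x7.
P5: T = 0x3, S = E(K, T) = 0x2; 0x6 ⊕ 0x2 = 0x4.

P1 = 0xC, P2 = 0x4, P3 = 0x9, P4 = 0x7, P5 = 0x4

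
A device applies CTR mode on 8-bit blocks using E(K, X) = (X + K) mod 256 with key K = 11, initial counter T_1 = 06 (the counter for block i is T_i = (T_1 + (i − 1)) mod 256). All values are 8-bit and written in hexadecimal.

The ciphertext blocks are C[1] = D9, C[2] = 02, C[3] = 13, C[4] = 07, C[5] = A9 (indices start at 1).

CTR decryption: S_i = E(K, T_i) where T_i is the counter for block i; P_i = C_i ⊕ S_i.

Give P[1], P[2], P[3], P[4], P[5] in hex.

P[1] = CE, P[2] = 1A, P[3] = 0A, P[4] = 1D, P[5] = B2

P[1]: T = 06, S = E(K, T) = 17; D9 ⊕ 17 = CE.
P[2]: T = 07, S = E(K, T) = 18; 02 ⊕ 18 = 1A.
P[3]: T = 08, S = E(K, T) = 19; 13 ⊕ 19 = 0A.
P[4]: T = 09, S = E(K, T) = 1A; 07 ⊕ 1A = 1D.
P[5]: T = 0A, S = E(K, T) = 1B; A9 ⊕ 1B = B2.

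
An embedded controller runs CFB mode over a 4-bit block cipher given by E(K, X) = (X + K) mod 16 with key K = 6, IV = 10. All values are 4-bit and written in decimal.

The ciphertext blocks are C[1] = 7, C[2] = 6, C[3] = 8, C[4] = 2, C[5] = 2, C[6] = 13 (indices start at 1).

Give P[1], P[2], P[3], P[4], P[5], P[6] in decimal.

P[1] = 7, P[2] = 11, P[3] = 4, P[4] = 12, P[5] = 10, P[6] = 5

CFB decryption: P_i = C_i ⊕ E(K, C_{i−1}), with C_{0} = IV.
P[1]: E(K, 10) = 0; 7 ⊕ 0 = 7.
P[2]: E(K, 7) = 13; 6 ⊕ 13 = 11.
P[3]: E(K, 6) = 12; 8 ⊕ 12 = 4.
P[4]: E(K, 8) = 14; 2 ⊕ 14 = 12.
P[5]: E(K, 2) = 8; 2 ⊕ 8 = 10.
P[6]: E(K, 2) = 8; 13 ⊕ 8 = 5.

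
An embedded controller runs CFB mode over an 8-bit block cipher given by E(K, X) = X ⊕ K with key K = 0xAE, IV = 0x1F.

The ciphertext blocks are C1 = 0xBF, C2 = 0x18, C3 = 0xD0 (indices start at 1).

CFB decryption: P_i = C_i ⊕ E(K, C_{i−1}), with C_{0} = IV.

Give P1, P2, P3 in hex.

P1 = 0x0E, P2 = 0x09, P3 = 0x66

P1: E(K, 0x1F) = 0xB1; 0xBF ⊕ 0xB1 = 0x0E.
P2: E(K, 0xBF) = 0x11; 0x18 ⊕ 0x11 = 0x09.
P3: E(K, 0x18) = 0xB6; 0xD0 ⊕ 0xB6 = 0x66.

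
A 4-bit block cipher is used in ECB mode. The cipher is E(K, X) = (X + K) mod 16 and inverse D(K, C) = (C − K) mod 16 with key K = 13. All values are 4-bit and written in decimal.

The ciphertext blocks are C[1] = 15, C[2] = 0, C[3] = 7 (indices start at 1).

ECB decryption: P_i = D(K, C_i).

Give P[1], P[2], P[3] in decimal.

P[1]: D(K, 15) = 2.
P[2]: D(K, 0) = 3.
P[3]: D(K, 7) = 10.

P[1] = 2, P[2] = 3, P[3] = 10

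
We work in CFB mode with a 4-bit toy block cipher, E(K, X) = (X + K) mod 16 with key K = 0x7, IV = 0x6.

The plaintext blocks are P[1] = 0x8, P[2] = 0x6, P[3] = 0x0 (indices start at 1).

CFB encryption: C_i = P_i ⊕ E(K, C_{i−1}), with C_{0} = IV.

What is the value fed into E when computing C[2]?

0x5

C[1]: E(K, 0x6) = 0xD; 0x8 ⊕ 0xD = 0x5.
C[2]: E(K, 0x5) = 0xC; 0x6 ⊕ 0xC = 0xA.
So the input to E for block [2] is 0x5.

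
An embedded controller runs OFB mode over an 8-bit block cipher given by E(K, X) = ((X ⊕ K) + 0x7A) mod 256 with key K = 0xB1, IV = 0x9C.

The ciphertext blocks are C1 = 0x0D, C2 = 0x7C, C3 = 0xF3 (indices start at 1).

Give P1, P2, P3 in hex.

OFB decryption: S_i = E(K, S_{i−1}) with S_{0} = IV; P_i = C_i ⊕ S_i.
P1: S = E(K, 0x9C) = 0xA7; 0x0D ⊕ 0xA7 = 0xAA.
P2: S = E(K, 0xA7) = 0x90; 0x7C ⊕ 0x90 = 0xEC.
P3: S = E(K, 0x90) = 0x9B; 0xF3 ⊕ 0x9B = 0x68.

P1 = 0xAA, P2 = 0xEC, P3 = 0x68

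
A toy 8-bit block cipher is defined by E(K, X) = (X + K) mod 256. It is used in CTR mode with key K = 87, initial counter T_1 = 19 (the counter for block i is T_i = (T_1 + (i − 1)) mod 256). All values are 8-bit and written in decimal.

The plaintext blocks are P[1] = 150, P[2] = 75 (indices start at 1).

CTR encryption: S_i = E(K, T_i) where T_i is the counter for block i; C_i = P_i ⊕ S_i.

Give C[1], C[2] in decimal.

C[1] = 252, C[2] = 32

C[1]: T = 19, S = E(K, T) = 106; 150 ⊕ 106 = 252.
C[2]: T = 20, S = E(K, T) = 107; 75 ⊕ 107 = 32.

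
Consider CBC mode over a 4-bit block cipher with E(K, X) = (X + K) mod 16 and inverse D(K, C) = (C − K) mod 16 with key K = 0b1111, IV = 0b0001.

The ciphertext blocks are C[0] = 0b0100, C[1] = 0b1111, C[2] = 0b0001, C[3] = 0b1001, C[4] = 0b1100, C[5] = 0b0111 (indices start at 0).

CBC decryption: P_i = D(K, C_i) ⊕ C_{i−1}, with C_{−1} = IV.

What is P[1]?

P[1]: D(K, 0b1111) = 0b0000; 0b0000 ⊕ 0b0100 = 0b0100.

P[1] = 0b0100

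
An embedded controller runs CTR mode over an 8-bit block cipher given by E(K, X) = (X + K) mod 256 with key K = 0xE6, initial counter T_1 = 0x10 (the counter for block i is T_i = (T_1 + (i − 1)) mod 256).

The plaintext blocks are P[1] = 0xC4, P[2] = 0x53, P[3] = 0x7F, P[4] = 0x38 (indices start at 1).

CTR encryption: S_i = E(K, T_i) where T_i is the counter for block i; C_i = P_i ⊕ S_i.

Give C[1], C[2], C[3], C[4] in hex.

C[1] = 0x32, C[2] = 0xA4, C[3] = 0x87, C[4] = 0xC1

C[1]: T = 0x10, S = E(K, T) = 0xF6; 0xC4 ⊕ 0xF6 = 0x32.
C[2]: T = 0x11, S = E(K, T) = 0xF7; 0x53 ⊕ 0xF7 = 0xA4.
C[3]: T = 0x12, S = E(K, T) = 0xF8; 0x7F ⊕ 0xF8 = 0x87.
C[4]: T = 0x13, S = E(K, T) = 0xF9; 0x38 ⊕ 0xF9 = 0xC1.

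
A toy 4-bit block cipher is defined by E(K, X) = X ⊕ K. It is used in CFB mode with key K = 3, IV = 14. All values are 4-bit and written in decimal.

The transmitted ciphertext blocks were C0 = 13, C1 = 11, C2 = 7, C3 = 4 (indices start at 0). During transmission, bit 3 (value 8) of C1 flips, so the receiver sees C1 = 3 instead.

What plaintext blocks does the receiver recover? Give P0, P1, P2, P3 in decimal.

P0 = 0, P1 = 13, P2 = 7, P3 = 0

CFB decryption: P_i = C_i ⊕ E(K, C_{i−1}), with C_{−1} = IV.
Only C1 changed, to 3. In CFB, a change in C_i flips the same bit in P_i and garbles P_{i+1}. Decrypting the received ciphertext:
P0: E(K, 14) = 13; 13 ⊕ 13 = 0.
P1: E(K, 13) = 14; 3 ⊕ 14 = 13.
P2: E(K, 3) = 0; 7 ⊕ 0 = 7.
P3: E(K, 7) = 4; 4 ⊕ 4 = 0.
Blocks that differ from the original plaintext: P1, P2.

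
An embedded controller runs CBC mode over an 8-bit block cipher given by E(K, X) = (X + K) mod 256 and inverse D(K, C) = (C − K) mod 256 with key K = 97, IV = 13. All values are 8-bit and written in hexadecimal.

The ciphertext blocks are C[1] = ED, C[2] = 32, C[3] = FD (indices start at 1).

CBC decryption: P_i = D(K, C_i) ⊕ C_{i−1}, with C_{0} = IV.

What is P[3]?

P[3]: D(K, FD) = 66; 66 ⊕ 32 = 54.

P[3] = 54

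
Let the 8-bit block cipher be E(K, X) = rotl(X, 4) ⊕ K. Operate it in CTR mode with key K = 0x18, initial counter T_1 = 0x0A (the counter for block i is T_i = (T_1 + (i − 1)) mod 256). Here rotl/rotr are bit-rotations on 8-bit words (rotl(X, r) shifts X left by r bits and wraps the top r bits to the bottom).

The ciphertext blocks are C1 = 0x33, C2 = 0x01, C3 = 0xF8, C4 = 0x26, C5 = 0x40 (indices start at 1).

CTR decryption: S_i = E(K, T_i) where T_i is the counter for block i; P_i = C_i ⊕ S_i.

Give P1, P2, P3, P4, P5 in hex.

P1: T = 0x0A, S = E(K, T) = 0xB8; 0x33 ⊕ 0xB8 = 0x8B.
P2: T = 0x0B, S = E(K, T) = 0xA8; 0x01 ⊕ 0xA8 = 0xA9.
P3: T = 0x0C, S = E(K, T) = 0xD8; 0xF8 ⊕ 0xD8 = 0x20.
P4: T = 0x0D, S = E(K, T) = 0xC8; 0x26 ⊕ 0xC8 = 0xEE.
P5: T = 0x0E, S = E(K, T) = 0xF8; 0x40 ⊕ 0xF8 = 0xB8.

P1 = 0x8B, P2 = 0xA9, P3 = 0x20, P4 = 0xEE, P5 = 0xB8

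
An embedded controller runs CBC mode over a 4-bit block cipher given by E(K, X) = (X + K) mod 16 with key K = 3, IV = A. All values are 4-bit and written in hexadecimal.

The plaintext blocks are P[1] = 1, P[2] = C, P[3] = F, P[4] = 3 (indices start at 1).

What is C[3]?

C[3] = D

CBC encryption: C_i = E(K, P_i ⊕ C_{i−1}), with C_{0} = IV.
C[1]: P[1] ⊕ A = B; E(K, B) = E.
C[2]: P[2] ⊕ E = 2; E(K, 2) = 5.
C[3]: P[3] ⊕ 5 = A; E(K, A) = D.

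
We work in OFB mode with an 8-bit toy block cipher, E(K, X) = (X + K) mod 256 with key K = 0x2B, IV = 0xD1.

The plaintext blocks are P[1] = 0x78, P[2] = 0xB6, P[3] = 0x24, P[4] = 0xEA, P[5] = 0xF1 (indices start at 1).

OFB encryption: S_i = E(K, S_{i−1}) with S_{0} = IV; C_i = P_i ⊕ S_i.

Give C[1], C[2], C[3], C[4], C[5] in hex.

C[1]: S = E(K, 0xD1) = 0xFC; 0x78 ⊕ 0xFC = 0x84.
C[2]: S = E(K, 0xFC) = 0x27; 0xB6 ⊕ 0x27 = 0x91.
C[3]: S = E(K, 0x27) = 0x52; 0x24 ⊕ 0x52 = 0x76.
C[4]: S = E(K, 0x52) = 0x7D; 0xEA ⊕ 0x7D = 0x97.
C[5]: S = E(K, 0x7D) = 0xA8; 0xF1 ⊕ 0xA8 = 0x59.

C[1] = 0x84, C[2] = 0x91, C[3] = 0x76, C[4] = 0x97, C[5] = 0x59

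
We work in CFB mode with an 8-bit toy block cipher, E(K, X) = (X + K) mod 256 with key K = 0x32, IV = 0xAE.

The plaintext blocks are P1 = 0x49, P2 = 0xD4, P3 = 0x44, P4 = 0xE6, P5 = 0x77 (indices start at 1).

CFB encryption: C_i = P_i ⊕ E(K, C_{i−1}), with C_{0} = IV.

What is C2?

C1: E(K, 0xAE) = 0xE0; 0x49 ⊕ 0xE0 = 0xA9.
C2: E(K, 0xA9) = 0xDB; 0xD4 ⊕ 0xDB = 0x0F.

C2 = 0x0F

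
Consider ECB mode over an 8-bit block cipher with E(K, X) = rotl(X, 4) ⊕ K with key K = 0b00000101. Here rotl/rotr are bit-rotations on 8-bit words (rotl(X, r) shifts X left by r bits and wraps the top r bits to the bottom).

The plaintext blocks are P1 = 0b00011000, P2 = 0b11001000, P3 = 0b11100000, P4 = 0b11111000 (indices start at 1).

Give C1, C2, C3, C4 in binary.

ECB encryption: C_i = E(K, P_i).
C1: E(K, 0b00011000) = 0b10000100.
C2: E(K, 0b11001000) = 0b10001001.
C3: E(K, 0b11100000) = 0b00001011.
C4: E(K, 0b11111000) = 0b10001010.

C1 = 0b10000100, C2 = 0b10001001, C3 = 0b00001011, C4 = 0b10001010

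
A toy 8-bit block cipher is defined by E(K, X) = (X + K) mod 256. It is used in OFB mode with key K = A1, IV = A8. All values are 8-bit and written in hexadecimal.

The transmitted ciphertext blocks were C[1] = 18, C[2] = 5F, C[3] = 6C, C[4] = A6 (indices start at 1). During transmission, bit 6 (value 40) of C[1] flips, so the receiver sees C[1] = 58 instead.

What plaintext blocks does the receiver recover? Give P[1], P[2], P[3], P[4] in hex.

OFB decryption: S_i = E(K, S_{i−1}) with S_{0} = IV; P_i = C_i ⊕ S_i.
Only C[1] changed, to 58. In OFB, a change in C_i flips the same bit in P_i only; the keystream is unaffected. Decrypting the received ciphertext:
P[1]: S = E(K, A8) = 49; 58 ⊕ 49 = 11.
P[2]: S = E(K, 49) = EA; 5F ⊕ EA = B5.
P[3]: S = E(K, EA) = 8B; 6C ⊕ 8B = E7.
P[4]: S = E(K, 8B) = 2C; A6 ⊕ 2C = 8A.
Blocks that differ from the original plaintext: P[1].

P[1] = 11, P[2] = B5, P[3] = E7, P[4] = 8A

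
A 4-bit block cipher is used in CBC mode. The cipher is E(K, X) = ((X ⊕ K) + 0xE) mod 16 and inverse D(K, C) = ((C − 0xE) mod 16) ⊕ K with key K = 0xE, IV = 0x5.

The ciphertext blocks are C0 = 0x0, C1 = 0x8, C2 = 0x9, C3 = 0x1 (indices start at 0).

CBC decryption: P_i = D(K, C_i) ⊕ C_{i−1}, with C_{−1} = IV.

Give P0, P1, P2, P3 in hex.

P0 = 0x9, P1 = 0x4, P2 = 0xD, P3 = 0x4

P0: D(K, 0x0) = 0xC; 0xC ⊕ 0x5 = 0x9.
P1: D(K, 0x8) = 0x4; 0x4 ⊕ 0x0 = 0x4.
P2: D(K, 0x9) = 0x5; 0x5 ⊕ 0x8 = 0xD.
P3: D(K, 0x1) = 0xD; 0xD ⊕ 0x9 = 0x4.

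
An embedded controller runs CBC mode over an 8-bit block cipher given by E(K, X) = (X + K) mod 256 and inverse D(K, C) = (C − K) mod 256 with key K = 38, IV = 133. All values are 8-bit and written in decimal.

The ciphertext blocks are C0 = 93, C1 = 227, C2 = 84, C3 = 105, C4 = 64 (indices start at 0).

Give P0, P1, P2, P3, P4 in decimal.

P0 = 178, P1 = 224, P2 = 205, P3 = 23, P4 = 115

CBC decryption: P_i = D(K, C_i) ⊕ C_{i−1}, with C_{−1} = IV.
P0: D(K, 93) = 55; 55 ⊕ 133 = 178.
P1: D(K, 227) = 189; 189 ⊕ 93 = 224.
P2: D(K, 84) = 46; 46 ⊕ 227 = 205.
P3: D(K, 105) = 67; 67 ⊕ 84 = 23.
P4: D(K, 64) = 26; 26 ⊕ 105 = 115.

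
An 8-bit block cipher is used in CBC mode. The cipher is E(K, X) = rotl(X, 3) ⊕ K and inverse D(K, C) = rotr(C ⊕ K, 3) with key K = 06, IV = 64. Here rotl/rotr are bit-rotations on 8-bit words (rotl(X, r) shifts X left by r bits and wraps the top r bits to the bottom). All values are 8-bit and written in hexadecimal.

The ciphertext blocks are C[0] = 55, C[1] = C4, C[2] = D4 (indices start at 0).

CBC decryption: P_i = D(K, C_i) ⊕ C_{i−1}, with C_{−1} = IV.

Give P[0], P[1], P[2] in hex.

P[0] = 0E, P[1] = 0D, P[2] = 9E

P[0]: D(K, 55) = 6A; 6A ⊕ 64 = 0E.
P[1]: D(K, C4) = 58; 58 ⊕ 55 = 0D.
P[2]: D(K, D4) = 5A; 5A ⊕ C4 = 9E.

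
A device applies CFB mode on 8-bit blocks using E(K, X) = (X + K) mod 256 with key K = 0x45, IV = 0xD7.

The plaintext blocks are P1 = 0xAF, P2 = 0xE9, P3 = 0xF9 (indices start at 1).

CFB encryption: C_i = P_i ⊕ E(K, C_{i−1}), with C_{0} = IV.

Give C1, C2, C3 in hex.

C1: E(K, 0xD7) = 0x1C; 0xAF ⊕ 0x1C = 0xB3.
C2: E(K, 0xB3) = 0xF8; 0xE9 ⊕ 0xF8 = 0x11.
C3: E(K, 0x11) = 0x56; 0xF9 ⊕ 0x56 = 0xAF.

C1 = 0xB3, C2 = 0x11, C3 = 0xAF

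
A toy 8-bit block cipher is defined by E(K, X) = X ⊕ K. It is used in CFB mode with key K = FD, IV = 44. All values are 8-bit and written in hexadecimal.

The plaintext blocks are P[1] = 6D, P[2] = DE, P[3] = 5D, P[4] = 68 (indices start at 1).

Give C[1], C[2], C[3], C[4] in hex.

CFB encryption: C_i = P_i ⊕ E(K, C_{i−1}), with C_{0} = IV.
C[1]: E(K, 44) = B9; 6D ⊕ B9 = D4.
C[2]: E(K, D4) = 29; DE ⊕ 29 = F7.
C[3]: E(K, F7) = 0A; 5D ⊕ 0A = 57.
C[4]: E(K, 57) = AA; 68 ⊕ AA = C2.

C[1] = D4, C[2] = F7, C[3] = 57, C[4] = C2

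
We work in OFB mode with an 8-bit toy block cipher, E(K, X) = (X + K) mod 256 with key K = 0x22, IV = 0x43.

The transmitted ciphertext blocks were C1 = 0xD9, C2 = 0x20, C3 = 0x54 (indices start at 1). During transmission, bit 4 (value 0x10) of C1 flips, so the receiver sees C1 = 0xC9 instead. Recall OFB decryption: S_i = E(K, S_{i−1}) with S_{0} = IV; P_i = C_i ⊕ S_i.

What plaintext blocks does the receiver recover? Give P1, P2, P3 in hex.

Only C1 changed, to 0xC9. In OFB, a change in C_i flips the same bit in P_i only; the keystream is unaffected. Decrypting the received ciphertext:
P1: S = E(K, 0x43) = 0x65; 0xC9 ⊕ 0x65 = 0xAC.
P2: S = E(K, 0x65) = 0x87; 0x20 ⊕ 0x87 = 0xA7.
P3: S = E(K, 0x87) = 0xA9; 0x54 ⊕ 0xA9 = 0xFD.
Blocks that differ from the original plaintext: P1.

P1 = 0xAC, P2 = 0xA7, P3 = 0xFD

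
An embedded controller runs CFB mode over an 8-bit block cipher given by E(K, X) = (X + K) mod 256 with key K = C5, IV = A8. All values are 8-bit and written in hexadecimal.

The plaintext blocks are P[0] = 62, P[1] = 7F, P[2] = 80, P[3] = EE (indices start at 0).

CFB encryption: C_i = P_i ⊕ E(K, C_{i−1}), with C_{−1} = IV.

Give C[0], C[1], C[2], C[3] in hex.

C[0] = 0F, C[1] = AB, C[2] = F0, C[3] = 5B

C[0]: E(K, A8) = 6D; 62 ⊕ 6D = 0F.
C[1]: E(K, 0F) = D4; 7F ⊕ D4 = AB.
C[2]: E(K, AB) = 70; 80 ⊕ 70 = F0.
C[3]: E(K, F0) = B5; EE ⊕ B5 = 5B.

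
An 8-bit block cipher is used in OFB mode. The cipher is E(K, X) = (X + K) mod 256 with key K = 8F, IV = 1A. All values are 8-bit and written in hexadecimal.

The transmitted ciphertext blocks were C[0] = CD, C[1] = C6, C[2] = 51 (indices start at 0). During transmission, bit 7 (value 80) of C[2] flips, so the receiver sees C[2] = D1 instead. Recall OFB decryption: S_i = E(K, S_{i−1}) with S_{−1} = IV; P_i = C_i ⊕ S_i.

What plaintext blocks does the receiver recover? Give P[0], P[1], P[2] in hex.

Only C[2] changed, to D1. In OFB, a change in C_i flips the same bit in P_i only; the keystream is unaffected. Decrypting the received ciphertext:
P[0]: S = E(K, 1A) = A9; CD ⊕ A9 = 64.
P[1]: S = E(K, A9) = 38; C6 ⊕ 38 = FE.
P[2]: S = E(K, 38) = C7; D1 ⊕ C7 = 16.
Blocks that differ from the original plaintext: P[2].

P[0] = 64, P[1] = FE, P[2] = 16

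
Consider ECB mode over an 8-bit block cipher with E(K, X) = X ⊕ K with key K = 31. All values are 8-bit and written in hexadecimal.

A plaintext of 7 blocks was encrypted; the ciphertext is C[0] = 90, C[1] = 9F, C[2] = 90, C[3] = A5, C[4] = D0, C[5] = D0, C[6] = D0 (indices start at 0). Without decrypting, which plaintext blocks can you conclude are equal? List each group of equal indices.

P[0] = P[2]; P[4] = P[5] = P[6]

ECB encrypts each block independently with the same key, so equal ciphertext blocks imply equal plaintext blocks.
C[0] = C[2] = 90, so P[0] = P[2].
C[4] = C[5] = C[6] = D0, so P[4] = P[5] = P[6].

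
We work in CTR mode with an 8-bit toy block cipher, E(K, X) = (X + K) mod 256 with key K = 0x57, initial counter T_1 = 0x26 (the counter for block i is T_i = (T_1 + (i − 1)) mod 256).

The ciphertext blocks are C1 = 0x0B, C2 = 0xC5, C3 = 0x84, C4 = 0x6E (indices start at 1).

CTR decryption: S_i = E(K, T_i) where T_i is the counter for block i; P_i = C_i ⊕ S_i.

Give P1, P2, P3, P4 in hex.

P1 = 0x76, P2 = 0xBB, P3 = 0xFB, P4 = 0xEE

P1: T = 0x26, S = E(K, T) = 0x7D; 0x0B ⊕ 0x7D = 0x76.
P2: T = 0x27, S = E(K, T) = 0x7E; 0xC5 ⊕ 0x7E = 0xBB.
P3: T = 0x28, S = E(K, T) = 0x7F; 0x84 ⊕ 0x7F = 0xFB.
P4: T = 0x29, S = E(K, T) = 0x80; 0x6E ⊕ 0x80 = 0xEE.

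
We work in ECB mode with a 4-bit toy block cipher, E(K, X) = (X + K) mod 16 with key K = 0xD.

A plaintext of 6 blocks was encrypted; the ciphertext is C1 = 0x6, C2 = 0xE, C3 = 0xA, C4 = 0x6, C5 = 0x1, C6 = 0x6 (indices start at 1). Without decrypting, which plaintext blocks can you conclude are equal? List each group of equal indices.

P1 = P4 = P6

ECB encrypts each block independently with the same key, so equal ciphertext blocks imply equal plaintext blocks.
C1 = C4 = C6 = 0x6, so P1 = P4 = P6.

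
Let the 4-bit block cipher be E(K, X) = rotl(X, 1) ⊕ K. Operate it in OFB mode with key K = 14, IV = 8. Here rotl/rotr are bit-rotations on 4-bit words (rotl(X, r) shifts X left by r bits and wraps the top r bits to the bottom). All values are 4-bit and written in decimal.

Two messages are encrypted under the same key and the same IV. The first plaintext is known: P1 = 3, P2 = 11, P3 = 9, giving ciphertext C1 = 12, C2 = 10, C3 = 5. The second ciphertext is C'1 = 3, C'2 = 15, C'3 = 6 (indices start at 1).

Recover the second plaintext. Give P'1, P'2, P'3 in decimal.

In OFB with a reused IV, both messages share the same keystream S_i, so C_i ⊕ C'_i = P_i ⊕ P'_i and thus P'_i = P_i ⊕ C_i ⊕ C'_i.
P'1: 3 ⊕ 12 ⊕ 3 = 12.
P'2: 11 ⊕ 10 ⊕ 15 = 14.
P'3: 9 ⊕ 5 ⊕ 6 = 10.

P'1 = 12, P'2 = 14, P'3 = 10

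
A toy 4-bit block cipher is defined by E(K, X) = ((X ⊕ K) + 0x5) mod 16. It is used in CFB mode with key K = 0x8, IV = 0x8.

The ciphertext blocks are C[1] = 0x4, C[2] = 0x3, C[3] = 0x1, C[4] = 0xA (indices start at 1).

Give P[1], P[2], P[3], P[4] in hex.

P[1] = 0x1, P[2] = 0x2, P[3] = 0x1, P[4] = 0x4

CFB decryption: P_i = C_i ⊕ E(K, C_{i−1}), with C_{0} = IV.
P[1]: E(K, 0x8) = 0x5; 0x4 ⊕ 0x5 = 0x1.
P[2]: E(K, 0x4) = 0x1; 0x3 ⊕ 0x1 = 0x2.
P[3]: E(K, 0x3) = 0x0; 0x1 ⊕ 0x0 = 0x1.
P[4]: E(K, 0x1) = 0xE; 0xA ⊕ 0xE = 0x4.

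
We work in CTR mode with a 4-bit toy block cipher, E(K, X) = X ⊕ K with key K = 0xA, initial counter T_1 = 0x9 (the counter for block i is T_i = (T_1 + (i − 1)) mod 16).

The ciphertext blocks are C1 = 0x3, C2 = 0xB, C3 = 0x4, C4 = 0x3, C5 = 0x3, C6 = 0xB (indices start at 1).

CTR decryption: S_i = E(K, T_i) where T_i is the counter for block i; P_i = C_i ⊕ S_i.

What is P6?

P6: T = 0xE, S = E(K, T) = 0x4; 0xB ⊕ 0x4 = 0xF.

P6 = 0xF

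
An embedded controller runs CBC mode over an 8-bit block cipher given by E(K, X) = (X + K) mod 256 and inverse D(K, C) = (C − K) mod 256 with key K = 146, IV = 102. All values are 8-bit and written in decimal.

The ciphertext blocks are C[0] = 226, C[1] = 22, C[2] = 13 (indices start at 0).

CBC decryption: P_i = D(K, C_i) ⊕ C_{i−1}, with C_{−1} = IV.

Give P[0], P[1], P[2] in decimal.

P[0]: D(K, 226) = 80; 80 ⊕ 102 = 54.
P[1]: D(K, 22) = 132; 132 ⊕ 226 = 102.
P[2]: D(K, 13) = 123; 123 ⊕ 22 = 109.

P[0] = 54, P[1] = 102, P[2] = 109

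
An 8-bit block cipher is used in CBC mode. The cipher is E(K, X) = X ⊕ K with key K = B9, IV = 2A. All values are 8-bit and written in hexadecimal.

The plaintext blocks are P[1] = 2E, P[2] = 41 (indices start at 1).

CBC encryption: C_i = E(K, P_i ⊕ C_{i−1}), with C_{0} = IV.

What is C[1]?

C[1] = BD

C[1]: P[1] ⊕ 2A = 04; E(K, 04) = BD.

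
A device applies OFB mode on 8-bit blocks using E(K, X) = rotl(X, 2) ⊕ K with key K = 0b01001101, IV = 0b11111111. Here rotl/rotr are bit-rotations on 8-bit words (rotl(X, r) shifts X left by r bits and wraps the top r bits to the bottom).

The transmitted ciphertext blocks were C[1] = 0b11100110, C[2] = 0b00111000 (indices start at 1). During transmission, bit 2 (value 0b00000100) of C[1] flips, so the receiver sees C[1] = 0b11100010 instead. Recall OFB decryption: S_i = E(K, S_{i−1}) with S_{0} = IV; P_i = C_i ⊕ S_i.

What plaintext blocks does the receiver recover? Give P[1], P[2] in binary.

Only C[1] changed, to 0b11100010. In OFB, a change in C_i flips the same bit in P_i only; the keystream is unaffected. Decrypting the received ciphertext:
P[1]: S = E(K, 0b11111111) = 0b10110010; 0b11100010 ⊕ 0b10110010 = 0b01010000.
P[2]: S = E(K, 0b10110010) = 0b10000111; 0b00111000 ⊕ 0b10000111 = 0b10111111.
Blocks that differ from the original plaintext: P[1].

P[1] = 0b01010000, P[2] = 0b10111111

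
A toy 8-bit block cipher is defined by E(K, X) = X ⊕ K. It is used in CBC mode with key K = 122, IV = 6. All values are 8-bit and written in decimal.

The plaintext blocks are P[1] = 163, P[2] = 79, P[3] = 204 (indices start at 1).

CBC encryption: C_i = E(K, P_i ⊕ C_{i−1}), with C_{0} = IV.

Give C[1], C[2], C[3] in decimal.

C[1] = 223, C[2] = 234, C[3] = 92

C[1]: P[1] ⊕ 6 = 165; E(K, 165) = 223.
C[2]: P[2] ⊕ 223 = 144; E(K, 144) = 234.
C[3]: P[3] ⊕ 234 = 38; E(K, 38) = 92.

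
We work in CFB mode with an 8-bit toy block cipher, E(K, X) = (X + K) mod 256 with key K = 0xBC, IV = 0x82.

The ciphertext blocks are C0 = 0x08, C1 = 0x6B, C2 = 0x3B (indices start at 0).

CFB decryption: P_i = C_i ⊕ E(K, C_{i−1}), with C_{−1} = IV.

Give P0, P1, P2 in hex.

P0: E(K, 0x82) = 0x3E; 0x08 ⊕ 0x3E = 0x36.
P1: E(K, 0x08) = 0xC4; 0x6B ⊕ 0xC4 = 0xAF.
P2: E(K, 0x6B) = 0x27; 0x3B ⊕ 0x27 = 0x1C.

P0 = 0x36, P1 = 0xAF, P2 = 0x1C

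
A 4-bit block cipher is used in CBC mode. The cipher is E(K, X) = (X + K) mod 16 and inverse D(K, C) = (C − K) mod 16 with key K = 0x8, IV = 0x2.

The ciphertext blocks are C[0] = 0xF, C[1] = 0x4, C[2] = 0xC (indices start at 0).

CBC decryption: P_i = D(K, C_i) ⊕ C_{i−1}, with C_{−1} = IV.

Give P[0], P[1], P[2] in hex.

P[0] = 0x5, P[1] = 0x3, P[2] = 0x0

P[0]: D(K, 0xF) = 0x7; 0x7 ⊕ 0x2 = 0x5.
P[1]: D(K, 0x4) = 0xC; 0xC ⊕ 0xF = 0x3.
P[2]: D(K, 0xC) = 0x4; 0x4 ⊕ 0x4 = 0x0.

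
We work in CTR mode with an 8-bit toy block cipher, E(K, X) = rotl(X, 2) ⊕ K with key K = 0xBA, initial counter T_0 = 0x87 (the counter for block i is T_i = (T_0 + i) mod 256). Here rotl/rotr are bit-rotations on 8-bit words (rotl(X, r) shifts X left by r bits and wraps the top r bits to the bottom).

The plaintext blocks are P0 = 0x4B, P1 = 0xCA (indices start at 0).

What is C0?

C0 = 0xEF

CTR encryption: S_i = E(K, T_i) where T_i is the counter for block i; C_i = P_i ⊕ S_i.
C0: T = 0x87, S = E(K, T) = 0xA4; 0x4B ⊕ 0xA4 = 0xEF.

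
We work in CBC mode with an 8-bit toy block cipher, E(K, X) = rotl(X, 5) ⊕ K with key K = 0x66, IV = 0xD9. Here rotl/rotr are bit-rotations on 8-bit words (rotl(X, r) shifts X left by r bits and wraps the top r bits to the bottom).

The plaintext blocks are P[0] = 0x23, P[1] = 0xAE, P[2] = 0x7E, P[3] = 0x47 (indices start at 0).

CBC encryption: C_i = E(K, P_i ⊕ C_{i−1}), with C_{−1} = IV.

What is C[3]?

C[3] = 0xE9

C[0]: P[0] ⊕ 0xD9 = 0xFA; E(K, 0xFA) = 0x39.
C[1]: P[1] ⊕ 0x39 = 0x97; E(K, 0x97) = 0x94.
C[2]: P[2] ⊕ 0x94 = 0xEA; E(K, 0xEA) = 0x3B.
C[3]: P[3] ⊕ 0x3B = 0x7C; E(K, 0x7C) = 0xE9.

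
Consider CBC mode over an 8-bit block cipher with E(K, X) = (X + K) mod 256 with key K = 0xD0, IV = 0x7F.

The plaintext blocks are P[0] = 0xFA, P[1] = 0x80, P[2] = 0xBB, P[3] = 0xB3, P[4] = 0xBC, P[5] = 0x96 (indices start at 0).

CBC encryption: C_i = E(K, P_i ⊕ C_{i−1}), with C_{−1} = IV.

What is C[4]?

C[4] = 0x61

C[0]: P[0] ⊕ 0x7F = 0x85; E(K, 0x85) = 0x55.
C[1]: P[1] ⊕ 0x55 = 0xD5; E(K, 0xD5) = 0xA5.
C[2]: P[2] ⊕ 0xA5 = 0x1E; E(K, 0x1E) = 0xEE.
C[3]: P[3] ⊕ 0xEE = 0x5D; E(K, 0x5D) = 0x2D.
C[4]: P[4] ⊕ 0x2D = 0x91; E(K, 0x91) = 0x61.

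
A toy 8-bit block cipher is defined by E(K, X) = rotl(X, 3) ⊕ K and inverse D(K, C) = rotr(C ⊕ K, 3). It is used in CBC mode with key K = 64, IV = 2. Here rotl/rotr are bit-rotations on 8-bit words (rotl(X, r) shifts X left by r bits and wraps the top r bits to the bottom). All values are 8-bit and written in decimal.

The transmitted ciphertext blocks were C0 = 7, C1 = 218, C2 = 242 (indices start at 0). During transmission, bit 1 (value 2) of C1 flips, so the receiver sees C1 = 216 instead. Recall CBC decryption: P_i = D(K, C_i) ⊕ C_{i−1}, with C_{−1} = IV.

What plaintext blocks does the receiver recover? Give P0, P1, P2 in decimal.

P0 = 234, P1 = 20, P2 = 142

Only C1 changed, to 216. In CBC, a change in C_i garbles P_i and flips the same bit in P_{i+1}. Decrypting the received ciphertext:
P0: D(K, 7) = 232; 232 ⊕ 2 = 234.
P1: D(K, 216) = 19; 19 ⊕ 7 = 20.
P2: D(K, 242) = 86; 86 ⊕ 216 = 142.
Blocks that differ from the original plaintext: P1, P2.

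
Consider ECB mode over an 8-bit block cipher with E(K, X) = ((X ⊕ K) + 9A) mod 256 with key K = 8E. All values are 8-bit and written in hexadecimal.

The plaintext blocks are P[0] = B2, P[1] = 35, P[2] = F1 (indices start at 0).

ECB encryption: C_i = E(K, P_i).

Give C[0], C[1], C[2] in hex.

C[0]: E(K, B2) = D6.
C[1]: E(K, 35) = 55.
C[2]: E(K, F1) = 19.

C[0] = D6, C[1] = 55, C[2] = 19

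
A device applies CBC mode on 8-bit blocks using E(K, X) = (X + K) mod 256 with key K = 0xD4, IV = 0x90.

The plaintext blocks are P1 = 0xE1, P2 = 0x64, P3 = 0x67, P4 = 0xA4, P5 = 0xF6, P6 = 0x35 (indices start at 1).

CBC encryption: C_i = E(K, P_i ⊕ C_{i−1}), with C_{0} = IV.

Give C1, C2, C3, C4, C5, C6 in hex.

C1 = 0x45, C2 = 0xF5, C3 = 0x66, C4 = 0x96, C5 = 0x34, C6 = 0xD5

C1: P1 ⊕ 0x90 = 0x71; E(K, 0x71) = 0x45.
C2: P2 ⊕ 0x45 = 0x21; E(K, 0x21) = 0xF5.
C3: P3 ⊕ 0xF5 = 0x92; E(K, 0x92) = 0x66.
C4: P4 ⊕ 0x66 = 0xC2; E(K, 0xC2) = 0x96.
C5: P5 ⊕ 0x96 = 0x60; E(K, 0x60) = 0x34.
C6: P6 ⊕ 0x34 = 0x01; E(K, 0x01) = 0xD5.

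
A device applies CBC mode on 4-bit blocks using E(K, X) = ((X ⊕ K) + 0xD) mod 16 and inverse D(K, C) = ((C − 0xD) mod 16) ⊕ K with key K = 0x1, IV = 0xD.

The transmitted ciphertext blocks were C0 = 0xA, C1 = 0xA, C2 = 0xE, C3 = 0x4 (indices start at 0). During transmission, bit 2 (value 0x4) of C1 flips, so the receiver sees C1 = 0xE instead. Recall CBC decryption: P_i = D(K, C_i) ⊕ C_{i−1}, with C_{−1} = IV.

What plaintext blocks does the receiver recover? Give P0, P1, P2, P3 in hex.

Only C1 changed, to 0xE. In CBC, a change in C_i garbles P_i and flips the same bit in P_{i+1}. Decrypting the received ciphertext:
P0: D(K, 0xA) = 0xC; 0xC ⊕ 0xD = 0x1.
P1: D(K, 0xE) = 0x0; 0x0 ⊕ 0xA = 0xA.
P2: D(K, 0xE) = 0x0; 0x0 ⊕ 0xE = 0xE.
P3: D(K, 0x4) = 0x6; 0x6 ⊕ 0xE = 0x8.
Blocks that differ from the original plaintext: P1, P2.

P0 = 0x1, P1 = 0xA, P2 = 0xE, P3 = 0x8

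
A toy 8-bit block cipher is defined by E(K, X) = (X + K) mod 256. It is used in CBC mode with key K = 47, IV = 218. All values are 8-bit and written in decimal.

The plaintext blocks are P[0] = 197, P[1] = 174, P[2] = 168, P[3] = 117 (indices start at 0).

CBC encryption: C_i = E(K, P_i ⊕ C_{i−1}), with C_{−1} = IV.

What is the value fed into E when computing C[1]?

224

C[0]: P[0] ⊕ 218 = 31; E(K, 31) = 78.
C[1]: P[1] ⊕ 78 = 224; E(K, 224) = 15.
So the input to E for block [1] is 224.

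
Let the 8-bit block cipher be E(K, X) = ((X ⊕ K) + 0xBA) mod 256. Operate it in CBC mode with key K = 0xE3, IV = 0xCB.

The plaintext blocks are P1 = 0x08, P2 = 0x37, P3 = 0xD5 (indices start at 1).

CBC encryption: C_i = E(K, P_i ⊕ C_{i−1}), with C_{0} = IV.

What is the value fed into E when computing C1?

C1: P1 ⊕ 0xCB = 0xC3; E(K, 0xC3) = 0xDA.
So the input to E for block 1 is 0xC3.

0xC3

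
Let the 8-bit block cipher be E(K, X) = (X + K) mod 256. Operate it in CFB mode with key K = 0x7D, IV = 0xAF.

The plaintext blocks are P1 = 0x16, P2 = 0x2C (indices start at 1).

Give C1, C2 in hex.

C1 = 0x3A, C2 = 0x9B

CFB encryption: C_i = P_i ⊕ E(K, C_{i−1}), with C_{0} = IV.
C1: E(K, 0xAF) = 0x2C; 0x16 ⊕ 0x2C = 0x3A.
C2: E(K, 0x3A) = 0xB7; 0x2C ⊕ 0xB7 = 0x9B.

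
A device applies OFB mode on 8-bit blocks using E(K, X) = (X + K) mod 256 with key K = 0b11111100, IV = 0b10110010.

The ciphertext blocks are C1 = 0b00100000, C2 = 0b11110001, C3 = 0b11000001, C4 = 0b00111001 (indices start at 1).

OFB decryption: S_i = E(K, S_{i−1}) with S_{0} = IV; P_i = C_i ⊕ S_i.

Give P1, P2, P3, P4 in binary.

P1: S = E(K, 0b10110010) = 0b10101110; 0b00100000 ⊕ 0b10101110 = 0b10001110.
P2: S = E(K, 0b10101110) = 0b10101010; 0b11110001 ⊕ 0b10101010 = 0b01011011.
P3: S = E(K, 0b10101010) = 0b10100110; 0b11000001 ⊕ 0b10100110 = 0b01100111.
P4: S = E(K, 0b10100110) = 0b10100010; 0b00111001 ⊕ 0b10100010 = 0b10011011.

P1 = 0b10001110, P2 = 0b01011011, P3 = 0b01100111, P4 = 0b10011011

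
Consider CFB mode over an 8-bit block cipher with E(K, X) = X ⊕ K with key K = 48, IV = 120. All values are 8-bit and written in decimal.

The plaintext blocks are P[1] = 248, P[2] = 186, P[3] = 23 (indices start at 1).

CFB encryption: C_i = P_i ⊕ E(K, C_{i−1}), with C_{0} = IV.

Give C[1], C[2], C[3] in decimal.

C[1] = 176, C[2] = 58, C[3] = 29

C[1]: E(K, 120) = 72; 248 ⊕ 72 = 176.
C[2]: E(K, 176) = 128; 186 ⊕ 128 = 58.
C[3]: E(K, 58) = 10; 23 ⊕ 10 = 29.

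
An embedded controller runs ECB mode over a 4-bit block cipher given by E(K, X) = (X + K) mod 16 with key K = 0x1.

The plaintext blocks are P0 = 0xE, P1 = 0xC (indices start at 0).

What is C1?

C1 = 0xD

ECB encryption: C_i = E(K, P_i).
C1: E(K, 0xC) = 0xD.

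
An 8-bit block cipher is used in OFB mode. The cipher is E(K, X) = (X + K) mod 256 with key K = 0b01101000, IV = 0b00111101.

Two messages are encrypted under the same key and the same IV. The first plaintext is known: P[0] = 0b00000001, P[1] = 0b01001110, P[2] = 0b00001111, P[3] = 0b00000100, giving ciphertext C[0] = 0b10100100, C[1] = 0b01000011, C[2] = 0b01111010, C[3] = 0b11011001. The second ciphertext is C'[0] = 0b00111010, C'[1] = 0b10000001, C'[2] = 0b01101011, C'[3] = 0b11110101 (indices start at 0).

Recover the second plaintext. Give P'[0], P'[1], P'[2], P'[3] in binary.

P'[0] = 0b10011111, P'[1] = 0b10001100, P'[2] = 0b00011110, P'[3] = 0b00101000

In OFB with a reused IV, both messages share the same keystream S_i, so C_i ⊕ C'_i = P_i ⊕ P'_i and thus P'_i = P_i ⊕ C_i ⊕ C'_i.
P'[0]: 0b00000001 ⊕ 0b10100100 ⊕ 0b00111010 = 0b10011111.
P'[1]: 0b01001110 ⊕ 0b01000011 ⊕ 0b10000001 = 0b10001100.
P'[2]: 0b00001111 ⊕ 0b01111010 ⊕ 0b01101011 = 0b00011110.
P'[3]: 0b00000100 ⊕ 0b11011001 ⊕ 0b11110101 = 0b00101000.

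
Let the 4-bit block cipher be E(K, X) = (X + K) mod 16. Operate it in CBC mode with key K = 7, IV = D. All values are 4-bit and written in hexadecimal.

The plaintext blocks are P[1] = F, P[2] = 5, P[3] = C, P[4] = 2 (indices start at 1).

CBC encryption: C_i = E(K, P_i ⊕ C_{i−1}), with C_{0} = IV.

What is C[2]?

C[2] = 3

C[1]: P[1] ⊕ D = 2; E(K, 2) = 9.
C[2]: P[2] ⊕ 9 = C; E(K, C) = 3.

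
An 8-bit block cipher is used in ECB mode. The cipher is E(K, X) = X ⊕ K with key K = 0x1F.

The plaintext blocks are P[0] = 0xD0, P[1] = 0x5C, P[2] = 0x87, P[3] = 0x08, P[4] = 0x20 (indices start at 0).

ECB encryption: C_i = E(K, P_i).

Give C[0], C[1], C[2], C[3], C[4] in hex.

C[0] = 0xCF, C[1] = 0x43, C[2] = 0x98, C[3] = 0x17, C[4] = 0x3F

C[0]: E(K, 0xD0) = 0xCF.
C[1]: E(K, 0x5C) = 0x43.
C[2]: E(K, 0x87) = 0x98.
C[3]: E(K, 0x08) = 0x17.
C[4]: E(K, 0x20) = 0x3F.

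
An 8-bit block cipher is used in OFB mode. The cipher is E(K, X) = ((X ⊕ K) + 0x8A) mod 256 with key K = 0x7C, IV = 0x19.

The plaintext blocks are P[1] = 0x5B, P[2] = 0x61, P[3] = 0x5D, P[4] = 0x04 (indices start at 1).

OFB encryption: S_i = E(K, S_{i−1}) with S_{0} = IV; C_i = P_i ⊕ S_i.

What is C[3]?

C[1]: S = E(K, 0x19) = 0xEF; 0x5B ⊕ 0xEF = 0xB4.
C[2]: S = E(K, 0xEF) = 0x1D; 0x61 ⊕ 0x1D = 0x7C.
C[3]: S = E(K, 0x1D) = 0xEB; 0x5D ⊕ 0xEB = 0xB6.

C[3] = 0xB6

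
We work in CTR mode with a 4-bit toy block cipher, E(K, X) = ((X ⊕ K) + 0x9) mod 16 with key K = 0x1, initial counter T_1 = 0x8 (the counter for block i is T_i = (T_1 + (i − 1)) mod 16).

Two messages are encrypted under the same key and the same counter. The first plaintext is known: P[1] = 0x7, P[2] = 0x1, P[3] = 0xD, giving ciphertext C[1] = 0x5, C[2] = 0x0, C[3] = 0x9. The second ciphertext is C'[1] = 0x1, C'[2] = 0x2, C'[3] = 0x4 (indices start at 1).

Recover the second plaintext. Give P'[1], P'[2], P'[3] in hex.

In CTR with a reused counter, both messages share the same keystream S_i, so C_i ⊕ C'_i = P_i ⊕ P'_i and thus P'_i = P_i ⊕ C_i ⊕ C'_i.
P'[1]: 0x7 ⊕ 0x5 ⊕ 0x1 = 0x3.
P'[2]: 0x1 ⊕ 0x0 ⊕ 0x2 = 0x3.
P'[3]: 0xD ⊕ 0x9 ⊕ 0x4 = 0x0.

P'[1] = 0x3, P'[2] = 0x3, P'[3] = 0x0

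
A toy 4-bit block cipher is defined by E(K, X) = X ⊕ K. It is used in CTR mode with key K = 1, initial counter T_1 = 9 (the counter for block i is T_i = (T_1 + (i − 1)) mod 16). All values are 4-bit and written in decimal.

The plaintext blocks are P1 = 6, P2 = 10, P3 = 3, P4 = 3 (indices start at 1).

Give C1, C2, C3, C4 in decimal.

C1 = 14, C2 = 1, C3 = 9, C4 = 14

CTR encryption: S_i = E(K, T_i) where T_i is the counter for block i; C_i = P_i ⊕ S_i.
C1: T = 9, S = E(K, T) = 8; 6 ⊕ 8 = 14.
C2: T = 10, S = E(K, T) = 11; 10 ⊕ 11 = 1.
C3: T = 11, S = E(K, T) = 10; 3 ⊕ 10 = 9.
C4: T = 12, S = E(K, T) = 13; 3 ⊕ 13 = 14.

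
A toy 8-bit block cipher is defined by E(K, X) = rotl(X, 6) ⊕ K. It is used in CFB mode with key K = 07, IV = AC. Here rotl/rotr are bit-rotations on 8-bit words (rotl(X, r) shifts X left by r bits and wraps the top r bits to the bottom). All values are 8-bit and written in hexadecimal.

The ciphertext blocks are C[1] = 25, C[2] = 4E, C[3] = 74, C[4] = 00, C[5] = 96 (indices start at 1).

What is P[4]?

P[4] = 1A

CFB decryption: P_i = C_i ⊕ E(K, C_{i−1}), with C_{0} = IV.
P[4]: E(K, 74) = 1A; 00 ⊕ 1A = 1A.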